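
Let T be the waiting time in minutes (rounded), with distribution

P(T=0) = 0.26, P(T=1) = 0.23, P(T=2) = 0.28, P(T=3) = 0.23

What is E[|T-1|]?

1

E[|T-1|] = Σ |t-1|·P(T=t)
 = 1·0.26 + 0·0.23 + 1·0.28 + 2·0.23
 = 0.26 + 0 + 0.28 + 0.46
 = 1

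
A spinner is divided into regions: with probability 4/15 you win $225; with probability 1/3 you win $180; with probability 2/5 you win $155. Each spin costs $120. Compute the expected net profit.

62

E[payout] = 225·4/15 + 180·1/3 + 155·2/5
 = 60 + 60 + 62
 = 182
Net = 182 - 120 = 62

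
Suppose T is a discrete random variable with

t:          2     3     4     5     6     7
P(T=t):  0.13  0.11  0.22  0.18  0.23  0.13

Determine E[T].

E[T] = Σ t·P(T=t)
 = 2·0.13 + 3·0.11 + 4·0.22 + 5·0.18 + 6·0.23 + 7·0.13
 = 0.26 + 0.33 + 0.88 + 0.9 + 1.38 + 0.91
 = 4.66

4.66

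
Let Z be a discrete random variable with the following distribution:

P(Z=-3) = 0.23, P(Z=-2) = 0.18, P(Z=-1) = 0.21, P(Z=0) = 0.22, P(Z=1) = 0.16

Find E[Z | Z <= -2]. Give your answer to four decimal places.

P(Z <= -2) = 0.23 + 0.18 = 0.41.
E[Z | Z <= -2] = [(-3)·0.23 + (-2)·0.18] / 0.41
 = -1.05 / 0.41
 = -105/41

-2.5610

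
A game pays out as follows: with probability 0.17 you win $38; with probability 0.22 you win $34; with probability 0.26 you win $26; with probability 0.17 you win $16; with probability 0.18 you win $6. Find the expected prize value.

E[payout] = 38·0.17 + 34·0.22 + 26·0.26 + 16·0.17 + 6·0.18
 = 6.46 + 7.48 + 6.76 + 2.72 + 1.08
 = 24.5

24.5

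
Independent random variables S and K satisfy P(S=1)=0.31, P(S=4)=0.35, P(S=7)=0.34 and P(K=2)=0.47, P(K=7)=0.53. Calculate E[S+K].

8.74

E[S+K] = Σ_s Σ_k (s+k) · P(S=s)P(K=k)
 = 3·0.1457 + 8·0.1643 + 6·0.1645 + 11·0.1855 + 9·0.1598 + 14·0.1802
 = 0.4371 + 1.3144 + 0.987 + 2.0405 + 1.4382 + 2.5228
 = 8.74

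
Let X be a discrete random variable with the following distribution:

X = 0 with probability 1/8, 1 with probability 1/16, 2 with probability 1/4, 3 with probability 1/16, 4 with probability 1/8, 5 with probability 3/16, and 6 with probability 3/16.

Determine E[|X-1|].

2.5625

E[|X-1|] = Σ |x-1|·P(X=x)
 = 1·1/8 + 0·1/16 + 1·1/4 + 2·1/16 + 3·1/8 + 4·3/16 + 5·3/16
 = 1/8 + 0 + 1/4 + 1/8 + 3/8 + 3/4 + 15/16
 = 41/16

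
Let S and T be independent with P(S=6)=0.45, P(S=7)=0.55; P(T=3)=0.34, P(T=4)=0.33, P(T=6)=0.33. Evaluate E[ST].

28.296

E[ST] = Σ_s Σ_t st · P(S=s)P(T=t)
 = 18·0.153 + 24·0.1485 + 36·0.1485 + 21·0.187 + 28·0.1815 + 42·0.1815
 = 2.754 + 3.564 + 5.346 + 3.927 + 5.082 + 7.623
 = 28.296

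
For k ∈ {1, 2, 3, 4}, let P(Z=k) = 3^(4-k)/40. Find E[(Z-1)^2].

E[(Z-1)^2] = Σ (z-1)^2·P(Z=z)
 = 0·27/40 + 1·9/40 + 4·3/40 + 9·1/40
 = 0 + 9/40 + 3/10 + 9/40
 = 3/4

0.75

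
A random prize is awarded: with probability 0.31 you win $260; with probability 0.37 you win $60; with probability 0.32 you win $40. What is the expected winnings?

115.6

E[payout] = 260·0.31 + 60·0.37 + 40·0.32
 = 80.6 + 22.2 + 12.8
 = 115.6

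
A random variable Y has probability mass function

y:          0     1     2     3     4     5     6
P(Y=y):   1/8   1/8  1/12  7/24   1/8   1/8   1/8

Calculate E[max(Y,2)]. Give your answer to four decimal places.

3.4167

E[max(Y,2)] = Σ max(y,2)·P(Y=y)
 = 2·1/8 + 2·1/8 + 2·1/12 + 3·7/24 + 4·1/8 + 5·1/8 + 6·1/8
 = 1/4 + 1/4 + 1/6 + 7/8 + 1/2 + 5/8 + 3/4
 = 41/12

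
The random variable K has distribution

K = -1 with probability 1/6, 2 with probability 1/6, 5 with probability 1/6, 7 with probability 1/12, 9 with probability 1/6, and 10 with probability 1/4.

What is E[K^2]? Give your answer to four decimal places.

47.5833

E[K^2] = Σ k^2·P(K=k)
 = 1·1/6 + 4·1/6 + 25·1/6 + 49·1/12 + 81·1/6 + 100·1/4
 = 1/6 + 2/3 + 25/6 + 49/12 + 27/2 + 25
 = 571/12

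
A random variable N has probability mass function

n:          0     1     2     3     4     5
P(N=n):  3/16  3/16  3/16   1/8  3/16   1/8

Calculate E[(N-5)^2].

E[(N-5)^2] = Σ (n-5)^2·P(N=n)
 = 25·3/16 + 16·3/16 + 9·3/16 + 4·1/8 + 1·3/16 + 0·1/8
 = 75/16 + 3 + 27/16 + 1/2 + 3/16 + 0
 = 161/16

10.0625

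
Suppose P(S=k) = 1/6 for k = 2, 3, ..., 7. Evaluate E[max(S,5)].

5.5

E[max(S,5)] = Σ max(s,5)·P(S=s)
 = 5·1/6 + 5·1/6 + 5·1/6 + 5·1/6 + 6·1/6 + 7·1/6
 = 5/6 + 5/6 + 5/6 + 5/6 + 1 + 7/6
 = 11/2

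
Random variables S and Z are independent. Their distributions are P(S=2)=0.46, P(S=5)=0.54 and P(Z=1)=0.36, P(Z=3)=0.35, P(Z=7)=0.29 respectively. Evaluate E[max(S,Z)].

E[max(S,Z)] = Σ_s Σ_z max(s,z) · P(S=s)P(Z=z)
 = 2·0.1656 + 3·0.161 + 7·0.1334 + 5·0.1944 + 5·0.189 + 7·0.1566
 = 0.3312 + 0.483 + 0.9338 + 0.972 + 0.945 + 1.0962
 = 4.7612

4.7612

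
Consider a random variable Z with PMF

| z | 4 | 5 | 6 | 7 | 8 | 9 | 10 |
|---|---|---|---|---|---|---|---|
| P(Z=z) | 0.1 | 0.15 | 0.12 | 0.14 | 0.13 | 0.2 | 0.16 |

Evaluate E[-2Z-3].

E[-2Z-3] = Σ (-2z-3)·P(Z=z)
 = (-11)·0.1 + (-13)·0.15 + (-15)·0.12 + (-17)·0.14 + (-19)·0.13 + (-21)·0.2 + (-23)·0.16
 = (-1.1) + (-1.95) + (-1.8) + (-2.38) + (-2.47) + (-4.2) + (-3.68)
 = -17.58

-17.58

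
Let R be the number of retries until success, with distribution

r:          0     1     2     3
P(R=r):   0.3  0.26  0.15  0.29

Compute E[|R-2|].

E[|R-2|] = Σ |r-2|·P(R=r)
 = 2·0.3 + 1·0.26 + 0·0.15 + 1·0.29
 = 0.6 + 0.26 + 0 + 0.29
 = 1.15

1.15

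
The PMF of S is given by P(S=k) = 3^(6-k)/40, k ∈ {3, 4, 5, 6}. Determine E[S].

E[S] = Σ s·P(S=s)
 = 3·27/40 + 4·9/40 + 5·3/40 + 6·1/40
 = 81/40 + 9/10 + 3/8 + 3/20
 = 69/20

3.45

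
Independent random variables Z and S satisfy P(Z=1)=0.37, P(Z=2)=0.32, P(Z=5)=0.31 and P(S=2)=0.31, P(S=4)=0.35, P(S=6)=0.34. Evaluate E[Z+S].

E[Z+S] = Σ_z Σ_s (z+s) · P(Z=z)P(S=s)
 = 3·0.1147 + 5·0.1295 + 7·0.1258 + 4·0.0992 + 6·0.112 + 8·0.1088 + 7·0.0961 + 9·0.1085 + 11·0.1054
 = 0.3441 + 0.6475 + 0.8806 + 0.3968 + 0.672 + 0.8704 + 0.6727 + 0.9765 + 1.1594
 = 6.62

6.62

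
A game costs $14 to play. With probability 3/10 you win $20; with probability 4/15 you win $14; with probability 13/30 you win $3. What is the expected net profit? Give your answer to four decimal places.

E[payout] = 20·3/10 + 14·4/15 + 3·13/30
 = 6 + 56/15 + 13/10
 = 331/30
Net = 331/30 - 14 = -89/30

-2.9667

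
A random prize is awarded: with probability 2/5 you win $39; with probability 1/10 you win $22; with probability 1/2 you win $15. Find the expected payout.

25.3

E[payout] = 39·2/5 + 22·1/10 + 15·1/2
 = 78/5 + 11/5 + 15/2
 = 253/10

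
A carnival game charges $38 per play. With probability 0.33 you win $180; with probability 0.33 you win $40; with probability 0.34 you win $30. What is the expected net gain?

44.8

E[payout] = 180·0.33 + 40·0.33 + 30·0.34
 = 59.4 + 13.2 + 10.2
 = 82.8
Net = 82.8 - 38 = 44.8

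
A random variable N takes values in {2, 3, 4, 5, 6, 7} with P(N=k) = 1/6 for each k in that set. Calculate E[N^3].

130.5

E[N^3] = Σ n^3·P(N=n)
 = 8·1/6 + 27·1/6 + 64·1/6 + 125·1/6 + 216·1/6 + 343·1/6
 = 4/3 + 9/2 + 32/3 + 125/6 + 36 + 343/6
 = 261/2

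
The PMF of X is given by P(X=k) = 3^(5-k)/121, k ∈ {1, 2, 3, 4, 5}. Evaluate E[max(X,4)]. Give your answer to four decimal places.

4.0083

E[max(X,4)] = Σ max(x,4)·P(X=x)
 = 4·81/121 + 4·27/121 + 4·9/121 + 4·3/121 + 5·1/121
 = 324/121 + 108/121 + 36/121 + 12/121 + 5/121
 = 485/121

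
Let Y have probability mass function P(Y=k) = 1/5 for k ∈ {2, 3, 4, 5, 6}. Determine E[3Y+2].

14

E[3Y+2] = Σ (3y+2)·P(Y=y)
 = 8·1/5 + 11·1/5 + 14·1/5 + 17·1/5 + 20·1/5
 = 8/5 + 11/5 + 14/5 + 17/5 + 4
 = 14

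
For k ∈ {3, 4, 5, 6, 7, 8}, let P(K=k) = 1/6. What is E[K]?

5.5

E[K] = Σ k·P(K=k)
 = 3·1/6 + 4·1/6 + 5·1/6 + 6·1/6 + 7·1/6 + 8·1/6
 = 1/2 + 2/3 + 5/6 + 1 + 7/6 + 4/3
 = 11/2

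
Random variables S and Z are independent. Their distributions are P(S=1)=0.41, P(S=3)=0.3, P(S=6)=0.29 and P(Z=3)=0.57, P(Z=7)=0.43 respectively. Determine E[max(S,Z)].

5.2159

E[max(S,Z)] = Σ_s Σ_z max(s,z) · P(S=s)P(Z=z)
 = 3·0.2337 + 7·0.1763 + 3·0.171 + 7·0.129 + 6·0.1653 + 7·0.1247
 = 0.7011 + 1.2341 + 0.513 + 0.903 + 0.9918 + 0.8729
 = 5.2159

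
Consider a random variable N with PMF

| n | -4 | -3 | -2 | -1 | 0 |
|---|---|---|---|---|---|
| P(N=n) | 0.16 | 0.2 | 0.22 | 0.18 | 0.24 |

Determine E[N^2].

E[N^2] = Σ n^2·P(N=n)
 = 16·0.16 + 9·0.2 + 4·0.22 + 1·0.18 + 0·0.24
 = 2.56 + 1.8 + 0.88 + 0.18 + 0
 = 5.42

5.42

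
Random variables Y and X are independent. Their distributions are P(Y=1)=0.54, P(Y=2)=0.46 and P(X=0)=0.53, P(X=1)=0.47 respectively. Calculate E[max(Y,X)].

E[max(Y,X)] = Σ_y Σ_x max(y,x) · P(Y=y)P(X=x)
 = 1·0.2862 + 1·0.2538 + 2·0.2438 + 2·0.2162
 = 0.2862 + 0.2538 + 0.4876 + 0.4324
 = 1.46

1.46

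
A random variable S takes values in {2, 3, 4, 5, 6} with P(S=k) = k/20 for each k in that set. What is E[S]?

E[S] = Σ s·P(S=s)
 = 2·1/10 + 3·3/20 + 4·1/5 + 5·1/4 + 6·3/10
 = 1/5 + 9/20 + 4/5 + 5/4 + 9/5
 = 9/2

4.5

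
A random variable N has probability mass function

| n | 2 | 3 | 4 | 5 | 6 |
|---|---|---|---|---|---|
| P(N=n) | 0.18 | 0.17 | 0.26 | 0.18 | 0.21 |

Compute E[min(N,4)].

3.47

E[min(N,4)] = Σ min(n,4)·P(N=n)
 = 2·0.18 + 3·0.17 + 4·0.26 + 4·0.18 + 4·0.21
 = 0.36 + 0.51 + 1.04 + 0.72 + 0.84
 = 3.47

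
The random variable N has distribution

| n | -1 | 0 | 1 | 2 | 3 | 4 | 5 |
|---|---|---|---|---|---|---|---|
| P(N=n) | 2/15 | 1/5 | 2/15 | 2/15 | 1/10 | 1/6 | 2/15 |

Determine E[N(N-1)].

E[N(N-1)] = Σ n(n-1)·P(N=n)
 = 2·2/15 + 0·1/5 + 0·2/15 + 2·2/15 + 6·1/10 + 12·1/6 + 20·2/15
 = 4/15 + 0 + 0 + 4/15 + 3/5 + 2 + 8/3
 = 29/5

5.8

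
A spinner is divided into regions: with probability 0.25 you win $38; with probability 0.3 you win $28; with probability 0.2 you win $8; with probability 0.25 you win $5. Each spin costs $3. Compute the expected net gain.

E[payout] = 38·0.25 + 28·0.3 + 8·0.2 + 5·0.25
 = 9.5 + 8.4 + 1.6 + 1.25
 = 20.75
Net = 20.75 - 3 = 17.75

17.75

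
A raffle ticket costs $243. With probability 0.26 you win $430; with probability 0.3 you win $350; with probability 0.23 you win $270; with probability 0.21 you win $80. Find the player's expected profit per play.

52.7

E[payout] = 430·0.26 + 350·0.3 + 270·0.23 + 80·0.21
 = 111.8 + 105 + 62.1 + 16.8
 = 295.7
Net = 295.7 - 243 = 52.7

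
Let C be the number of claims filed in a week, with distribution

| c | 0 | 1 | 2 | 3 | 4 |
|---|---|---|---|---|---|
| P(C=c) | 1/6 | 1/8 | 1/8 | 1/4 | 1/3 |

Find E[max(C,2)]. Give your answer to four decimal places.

E[max(C,2)] = Σ max(c,2)·P(C=c)
 = 2·1/6 + 2·1/8 + 2·1/8 + 3·1/4 + 4·1/3
 = 1/3 + 1/4 + 1/4 + 3/4 + 4/3
 = 35/12

2.9167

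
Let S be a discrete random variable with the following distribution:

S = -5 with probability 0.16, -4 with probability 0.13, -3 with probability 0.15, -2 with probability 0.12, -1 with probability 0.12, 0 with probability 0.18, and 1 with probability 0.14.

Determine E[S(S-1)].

10.16

E[S(S-1)] = Σ s(s-1)·P(S=s)
 = 30·0.16 + 20·0.13 + 12·0.15 + 6·0.12 + 2·0.12 + 0·0.18 + 0·0.14
 = 4.8 + 2.6 + 1.8 + 0.72 + 0.24 + 0 + 0
 = 10.16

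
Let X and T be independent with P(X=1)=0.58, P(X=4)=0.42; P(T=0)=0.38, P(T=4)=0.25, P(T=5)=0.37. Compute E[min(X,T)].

E[min(X,T)] = Σ_x Σ_t min(x,t) · P(X=x)P(T=t)
 = 0·0.2204 + 1·0.145 + 1·0.2146 + 0·0.1596 + 4·0.105 + 4·0.1554
 = 0 + 0.145 + 0.2146 + 0 + 0.42 + 0.6216
 = 1.4012

1.4012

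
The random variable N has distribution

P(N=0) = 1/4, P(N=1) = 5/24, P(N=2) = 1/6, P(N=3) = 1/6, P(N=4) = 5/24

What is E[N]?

E[N] = Σ n·P(N=n)
 = 0·1/4 + 1·5/24 + 2·1/6 + 3·1/6 + 4·5/24
 = 0 + 5/24 + 1/3 + 1/2 + 5/6
 = 15/8

1.875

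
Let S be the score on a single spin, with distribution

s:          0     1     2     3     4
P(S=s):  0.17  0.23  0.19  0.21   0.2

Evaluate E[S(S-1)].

E[S(S-1)] = Σ s(s-1)·P(S=s)
 = 0·0.17 + 0·0.23 + 2·0.19 + 6·0.21 + 12·0.2
 = 0 + 0 + 0.38 + 1.26 + 2.4
 = 4.04

4.04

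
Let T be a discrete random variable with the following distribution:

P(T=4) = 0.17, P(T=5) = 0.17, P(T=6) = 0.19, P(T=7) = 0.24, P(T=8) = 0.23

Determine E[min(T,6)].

E[min(T,6)] = Σ min(t,6)·P(T=t)
 = 4·0.17 + 5·0.17 + 6·0.19 + 6·0.24 + 6·0.23
 = 0.68 + 0.85 + 1.14 + 1.44 + 1.38
 = 5.49

5.49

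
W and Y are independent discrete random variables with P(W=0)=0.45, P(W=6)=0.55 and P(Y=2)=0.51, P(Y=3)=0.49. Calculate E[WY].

8.217

E[WY] = Σ_w Σ_y wy · P(W=w)P(Y=y)
 = 0·0.2295 + 0·0.2205 + 12·0.2805 + 18·0.2695
 = 0 + 0 + 3.366 + 4.851
 = 8.217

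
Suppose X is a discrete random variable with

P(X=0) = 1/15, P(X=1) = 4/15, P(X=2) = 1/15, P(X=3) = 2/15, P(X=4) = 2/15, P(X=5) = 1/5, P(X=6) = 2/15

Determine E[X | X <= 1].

0.8

P(X <= 1) = 1/15 + 4/15 = 1/3.
E[X | X <= 1] = [0·1/15 + 1·4/15] / (1/3)
 = 4/15 / (1/3)
 = 4/5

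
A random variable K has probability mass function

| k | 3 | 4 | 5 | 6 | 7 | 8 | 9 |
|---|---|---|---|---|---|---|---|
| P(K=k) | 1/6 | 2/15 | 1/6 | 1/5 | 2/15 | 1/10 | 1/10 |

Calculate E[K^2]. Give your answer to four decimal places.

E[K^2] = Σ k^2·P(K=k)
 = 9·1/6 + 16·2/15 + 25·1/6 + 36·1/5 + 49·2/15 + 64·1/10 + 81·1/10
 = 3/2 + 32/15 + 25/6 + 36/5 + 98/15 + 32/5 + 81/10
 = 1081/30

36.0333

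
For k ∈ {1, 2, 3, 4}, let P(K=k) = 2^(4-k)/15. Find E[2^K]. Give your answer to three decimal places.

4.267

E[2^K] = Σ 2^k·P(K=k)
 = 2·8/15 + 4·4/15 + 8·2/15 + 16·1/15
 = 16/15 + 16/15 + 16/15 + 16/15
 = 64/15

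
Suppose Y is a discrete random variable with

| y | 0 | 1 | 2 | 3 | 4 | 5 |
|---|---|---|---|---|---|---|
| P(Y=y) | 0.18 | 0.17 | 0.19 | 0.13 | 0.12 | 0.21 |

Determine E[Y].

2.47

E[Y] = Σ y·P(Y=y)
 = 0·0.18 + 1·0.17 + 2·0.19 + 3·0.13 + 4·0.12 + 5·0.21
 = 0 + 0.17 + 0.38 + 0.39 + 0.48 + 1.05
 = 2.47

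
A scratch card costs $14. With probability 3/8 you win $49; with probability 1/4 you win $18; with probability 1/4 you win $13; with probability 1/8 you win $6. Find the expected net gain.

12.875

E[payout] = 49·3/8 + 18·1/4 + 13·1/4 + 6·1/8
 = 147/8 + 9/2 + 13/4 + 3/4
 = 215/8
Net = 215/8 - 14 = 103/8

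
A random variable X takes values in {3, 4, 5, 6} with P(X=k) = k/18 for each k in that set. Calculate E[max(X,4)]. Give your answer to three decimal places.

4.944

E[max(X,4)] = Σ max(x,4)·P(X=x)
 = 4·1/6 + 4·2/9 + 5·5/18 + 6·1/3
 = 2/3 + 8/9 + 25/18 + 2
 = 89/18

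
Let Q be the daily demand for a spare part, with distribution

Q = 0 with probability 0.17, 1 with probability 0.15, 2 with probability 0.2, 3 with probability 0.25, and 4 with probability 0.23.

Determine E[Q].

2.22

E[Q] = Σ q·P(Q=q)
 = 0·0.17 + 1·0.15 + 2·0.2 + 3·0.25 + 4·0.23
 = 0 + 0.15 + 0.4 + 0.75 + 0.92
 = 2.22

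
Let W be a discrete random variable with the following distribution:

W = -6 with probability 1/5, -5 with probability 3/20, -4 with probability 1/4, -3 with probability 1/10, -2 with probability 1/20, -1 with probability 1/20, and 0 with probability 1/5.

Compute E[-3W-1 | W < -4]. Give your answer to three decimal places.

15.714

P(W < -4) = 1/5 + 3/20 = 7/20.
E[-3W-1 | W < -4] = [17·1/5 + 14·3/20] / (7/20)
 = 11/2 / (7/20)
 = 110/7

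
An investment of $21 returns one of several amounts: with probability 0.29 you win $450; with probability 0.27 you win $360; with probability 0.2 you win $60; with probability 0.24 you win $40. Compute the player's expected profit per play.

228.3

E[payout] = 450·0.29 + 360·0.27 + 60·0.2 + 40·0.24
 = 130.5 + 97.2 + 12 + 9.6
 = 249.3
Net = 249.3 - 21 = 228.3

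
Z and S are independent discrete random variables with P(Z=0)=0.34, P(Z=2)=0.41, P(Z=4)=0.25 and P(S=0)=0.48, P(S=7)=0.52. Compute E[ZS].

6.6248

E[ZS] = Σ_z Σ_s zs · P(Z=z)P(S=s)
 = 0·0.1632 + 0·0.1768 + 0·0.1968 + 14·0.2132 + 0·0.12 + 28·0.13
 = 0 + 0 + 0 + 2.9848 + 0 + 3.64
 = 6.6248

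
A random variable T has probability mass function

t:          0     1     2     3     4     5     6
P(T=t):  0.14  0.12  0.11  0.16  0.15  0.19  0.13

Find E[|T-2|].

E[|T-2|] = Σ |t-2|·P(T=t)
 = 2·0.14 + 1·0.12 + 0·0.11 + 1·0.16 + 2·0.15 + 3·0.19 + 4·0.13
 = 0.28 + 0.12 + 0 + 0.16 + 0.3 + 0.57 + 0.52
 = 1.95

1.95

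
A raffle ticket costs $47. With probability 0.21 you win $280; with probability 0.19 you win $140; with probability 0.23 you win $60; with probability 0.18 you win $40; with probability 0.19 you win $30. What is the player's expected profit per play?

E[payout] = 280·0.21 + 140·0.19 + 60·0.23 + 40·0.18 + 30·0.19
 = 58.8 + 26.6 + 13.8 + 7.2 + 5.7
 = 112.1
Net = 112.1 - 47 = 65.1

65.1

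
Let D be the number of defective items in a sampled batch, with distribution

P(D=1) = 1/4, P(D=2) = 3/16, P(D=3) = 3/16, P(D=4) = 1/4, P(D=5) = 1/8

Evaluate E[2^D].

E[2^D] = Σ 2^d·P(D=d)
 = 2·1/4 + 4·3/16 + 8·3/16 + 16·1/4 + 32·1/8
 = 1/2 + 3/4 + 3/2 + 4 + 4
 = 43/4

10.75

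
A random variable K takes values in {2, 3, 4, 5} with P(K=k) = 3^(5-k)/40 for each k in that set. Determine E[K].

E[K] = Σ k·P(K=k)
 = 2·27/40 + 3·9/40 + 4·3/40 + 5·1/40
 = 27/20 + 27/40 + 3/10 + 1/8
 = 49/20

2.45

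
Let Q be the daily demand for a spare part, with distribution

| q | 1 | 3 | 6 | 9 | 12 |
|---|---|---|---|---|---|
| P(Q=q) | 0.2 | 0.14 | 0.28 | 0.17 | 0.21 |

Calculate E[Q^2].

E[Q^2] = Σ q^2·P(Q=q)
 = 1·0.2 + 9·0.14 + 36·0.28 + 81·0.17 + 144·0.21
 = 0.2 + 1.26 + 10.08 + 13.77 + 30.24
 = 55.55

55.55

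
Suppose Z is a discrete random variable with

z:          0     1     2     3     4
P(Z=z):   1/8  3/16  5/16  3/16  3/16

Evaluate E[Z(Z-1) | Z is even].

4.6

P(Z is even) = 1/8 + 5/16 + 3/16 = 5/8.
E[Z(Z-1) | Z is even] = [0·1/8 + 2·5/16 + 12·3/16] / (5/8)
 = 23/8 / (5/8)
 = 23/5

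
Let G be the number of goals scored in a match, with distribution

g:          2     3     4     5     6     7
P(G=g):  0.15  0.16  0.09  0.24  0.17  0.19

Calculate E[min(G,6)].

E[min(G,6)] = Σ min(g,6)·P(G=g)
 = 2·0.15 + 3·0.16 + 4·0.09 + 5·0.24 + 6·0.17 + 6·0.19
 = 0.3 + 0.48 + 0.36 + 1.2 + 1.02 + 1.14
 = 4.5

4.5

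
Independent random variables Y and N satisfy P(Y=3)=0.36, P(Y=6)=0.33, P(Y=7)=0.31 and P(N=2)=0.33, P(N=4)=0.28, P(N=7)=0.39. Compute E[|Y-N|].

E[|Y-N|] = Σ_y Σ_n |y-n| · P(Y=y)P(N=n)
 = 1·0.1188 + 1·0.1008 + 4·0.1404 + 4·0.1089 + 2·0.0924 + 1·0.1287 + 5·0.1023 + 3·0.0868 + 0·0.1209
 = 0.1188 + 0.1008 + 0.5616 + 0.4356 + 0.1848 + 0.1287 + 0.5115 + 0.2604 + 0
 = 2.3022

2.3022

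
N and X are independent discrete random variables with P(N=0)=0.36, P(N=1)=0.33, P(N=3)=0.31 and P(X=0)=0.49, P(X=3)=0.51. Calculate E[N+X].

E[N+X] = Σ_n Σ_x (n+x) · P(N=n)P(X=x)
 = 0·0.1764 + 3·0.1836 + 1·0.1617 + 4·0.1683 + 3·0.1519 + 6·0.1581
 = 0 + 0.5508 + 0.1617 + 0.6732 + 0.4557 + 0.9486
 = 2.79

2.79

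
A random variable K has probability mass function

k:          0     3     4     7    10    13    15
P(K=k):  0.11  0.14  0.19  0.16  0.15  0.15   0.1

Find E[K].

E[K] = Σ k·P(K=k)
 = 0·0.11 + 3·0.14 + 4·0.19 + 7·0.16 + 10·0.15 + 13·0.15 + 15·0.1
 = 0 + 0.42 + 0.76 + 1.12 + 1.5 + 1.95 + 1.5
 = 7.25

7.25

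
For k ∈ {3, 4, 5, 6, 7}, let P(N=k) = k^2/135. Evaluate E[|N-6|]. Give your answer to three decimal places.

E[|N-6|] = Σ |n-6|·P(N=n)
 = 3·1/15 + 2·16/135 + 1·5/27 + 0·4/15 + 1·49/135
 = 1/5 + 32/135 + 5/27 + 0 + 49/135
 = 133/135

0.985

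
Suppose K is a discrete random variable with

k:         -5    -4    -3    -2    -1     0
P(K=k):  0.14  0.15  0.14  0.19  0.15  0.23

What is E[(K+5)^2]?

10.57

E[(K+5)^2] = Σ (k+5)^2·P(K=k)
 = 0·0.14 + 1·0.15 + 4·0.14 + 9·0.19 + 16·0.15 + 25·0.23
 = 0 + 0.15 + 0.56 + 1.71 + 2.4 + 5.75
 = 10.57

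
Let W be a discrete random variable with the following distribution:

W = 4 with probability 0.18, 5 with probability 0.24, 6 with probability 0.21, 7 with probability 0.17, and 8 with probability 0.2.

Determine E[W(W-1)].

31.6

E[W(W-1)] = Σ w(w-1)·P(W=w)
 = 12·0.18 + 20·0.24 + 30·0.21 + 42·0.17 + 56·0.2
 = 2.16 + 4.8 + 6.3 + 7.14 + 11.2
 = 31.6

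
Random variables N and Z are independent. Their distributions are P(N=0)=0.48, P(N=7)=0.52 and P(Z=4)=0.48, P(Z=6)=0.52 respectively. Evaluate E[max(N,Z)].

E[max(N,Z)] = Σ_n Σ_z max(n,z) · P(N=n)P(Z=z)
 = 4·0.2304 + 6·0.2496 + 7·0.2496 + 7·0.2704
 = 0.9216 + 1.4976 + 1.7472 + 1.8928
 = 6.0592

6.0592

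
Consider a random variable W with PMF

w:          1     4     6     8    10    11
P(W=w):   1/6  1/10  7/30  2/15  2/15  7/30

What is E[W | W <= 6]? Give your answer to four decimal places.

P(W <= 6) = 1/6 + 1/10 + 7/30 = 1/2.
E[W | W <= 6] = [1·1/6 + 4·1/10 + 6·7/30] / (1/2)
 = 59/30 / (1/2)
 = 59/15

3.9333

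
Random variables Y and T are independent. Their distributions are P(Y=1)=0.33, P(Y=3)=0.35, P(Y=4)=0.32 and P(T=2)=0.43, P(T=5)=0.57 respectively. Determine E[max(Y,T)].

4.1357

E[max(Y,T)] = Σ_y Σ_t max(y,t) · P(Y=y)P(T=t)
 = 2·0.1419 + 5·0.1881 + 3·0.1505 + 5·0.1995 + 4·0.1376 + 5·0.1824
 = 0.2838 + 0.9405 + 0.4515 + 0.9975 + 0.5504 + 0.912
 = 4.1357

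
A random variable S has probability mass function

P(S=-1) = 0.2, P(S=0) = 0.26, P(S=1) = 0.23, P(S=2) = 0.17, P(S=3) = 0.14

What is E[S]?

0.79

E[S] = Σ s·P(S=s)
 = (-1)·0.2 + 0·0.26 + 1·0.23 + 2·0.17 + 3·0.14
 = (-0.2) + 0 + 0.23 + 0.34 + 0.42
 = 0.79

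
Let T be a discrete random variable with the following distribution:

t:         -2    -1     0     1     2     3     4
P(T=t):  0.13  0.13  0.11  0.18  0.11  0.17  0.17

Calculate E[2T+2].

E[2T+2] = Σ (2t+2)·P(T=t)
 = (-2)·0.13 + 0·0.13 + 2·0.11 + 4·0.18 + 6·0.11 + 8·0.17 + 10·0.17
 = (-0.26) + 0 + 0.22 + 0.72 + 0.66 + 1.36 + 1.7
 = 4.4

4.4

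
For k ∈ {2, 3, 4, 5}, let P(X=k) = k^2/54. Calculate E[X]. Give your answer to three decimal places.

E[X] = Σ x·P(X=x)
 = 2·2/27 + 3·1/6 + 4·8/27 + 5·25/54
 = 4/27 + 1/2 + 32/27 + 125/54
 = 112/27

4.148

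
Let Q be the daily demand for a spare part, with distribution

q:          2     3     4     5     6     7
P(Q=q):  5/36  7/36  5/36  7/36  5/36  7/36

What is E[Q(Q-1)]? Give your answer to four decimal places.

E[Q(Q-1)] = Σ q(q-1)·P(Q=q)
 = 2·5/36 + 6·7/36 + 12·5/36 + 20·7/36 + 30·5/36 + 42·7/36
 = 5/18 + 7/6 + 5/3 + 35/9 + 25/6 + 49/6
 = 58/3

19.3333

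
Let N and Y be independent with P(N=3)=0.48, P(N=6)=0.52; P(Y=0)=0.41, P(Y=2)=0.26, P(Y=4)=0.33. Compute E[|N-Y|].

E[|N-Y|] = Σ_n Σ_y |n-y| · P(N=n)P(Y=y)
 = 3·0.1968 + 1·0.1248 + 1·0.1584 + 6·0.2132 + 4·0.1352 + 2·0.1716
 = 0.5904 + 0.1248 + 0.1584 + 1.2792 + 0.5408 + 0.3432
 = 3.0368

3.0368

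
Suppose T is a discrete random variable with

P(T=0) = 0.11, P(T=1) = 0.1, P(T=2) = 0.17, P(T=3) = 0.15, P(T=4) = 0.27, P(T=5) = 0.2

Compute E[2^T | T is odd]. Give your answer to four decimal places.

17.3333

P(T is odd) = 0.1 + 0.15 + 0.2 = 0.45.
E[2^T | T is odd] = [2·0.1 + 8·0.15 + 32·0.2] / 0.45
 = 7.8 / 0.45
 = 52/3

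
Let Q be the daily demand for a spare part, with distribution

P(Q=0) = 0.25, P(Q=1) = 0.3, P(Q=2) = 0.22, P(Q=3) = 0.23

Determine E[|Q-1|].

0.93

E[|Q-1|] = Σ |q-1|·P(Q=q)
 = 1·0.25 + 0·0.3 + 1·0.22 + 2·0.23
 = 0.25 + 0 + 0.22 + 0.46
 = 0.93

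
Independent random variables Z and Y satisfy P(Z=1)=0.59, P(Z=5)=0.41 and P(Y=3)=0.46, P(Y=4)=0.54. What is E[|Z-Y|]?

E[|Z-Y|] = Σ_z Σ_y |z-y| · P(Z=z)P(Y=y)
 = 2·0.2714 + 3·0.3186 + 2·0.1886 + 1·0.2214
 = 0.5428 + 0.9558 + 0.3772 + 0.2214
 = 2.0972

2.0972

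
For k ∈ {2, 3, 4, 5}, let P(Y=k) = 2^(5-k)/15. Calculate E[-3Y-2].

-10.2

E[-3Y-2] = Σ (-3y-2)·P(Y=y)
 = (-8)·8/15 + (-11)·4/15 + (-14)·2/15 + (-17)·1/15
 = (-64/15) + (-44/15) + (-28/15) + (-17/15)
 = -51/5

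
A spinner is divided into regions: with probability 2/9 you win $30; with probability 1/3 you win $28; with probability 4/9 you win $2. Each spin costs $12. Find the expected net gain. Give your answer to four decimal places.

E[payout] = 30·2/9 + 28·1/3 + 2·4/9
 = 20/3 + 28/3 + 8/9
 = 152/9
Net = 152/9 - 12 = 44/9

4.8889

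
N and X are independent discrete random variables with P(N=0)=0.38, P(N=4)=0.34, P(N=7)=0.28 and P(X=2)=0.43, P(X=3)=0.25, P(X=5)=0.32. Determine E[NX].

E[NX] = Σ_n Σ_x nx · P(N=n)P(X=x)
 = 0·0.1634 + 0·0.095 + 0·0.1216 + 8·0.1462 + 12·0.085 + 20·0.1088 + 14·0.1204 + 21·0.07 + 35·0.0896
 = 0 + 0 + 0 + 1.1696 + 1.02 + 2.176 + 1.6856 + 1.47 + 3.136
 = 10.6572

10.6572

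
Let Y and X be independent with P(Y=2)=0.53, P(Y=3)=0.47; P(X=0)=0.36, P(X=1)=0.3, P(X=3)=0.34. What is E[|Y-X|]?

E[|Y-X|] = Σ_y Σ_x |y-x| · P(Y=y)P(X=x)
 = 2·0.1908 + 1·0.159 + 1·0.1802 + 3·0.1692 + 2·0.141 + 0·0.1598
 = 0.3816 + 0.159 + 0.1802 + 0.5076 + 0.282 + 0
 = 1.5104

1.5104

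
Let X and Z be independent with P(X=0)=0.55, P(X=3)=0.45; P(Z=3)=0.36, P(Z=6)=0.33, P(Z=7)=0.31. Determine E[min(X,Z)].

E[min(X,Z)] = Σ_x Σ_z min(x,z) · P(X=x)P(Z=z)
 = 0·0.198 + 0·0.1815 + 0·0.1705 + 3·0.162 + 3·0.1485 + 3·0.1395
 = 0 + 0 + 0 + 0.486 + 0.4455 + 0.4185
 = 1.35

1.35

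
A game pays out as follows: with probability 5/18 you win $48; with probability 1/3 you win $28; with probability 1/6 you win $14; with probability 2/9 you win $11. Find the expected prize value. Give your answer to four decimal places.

27.4444

E[payout] = 48·5/18 + 28·1/3 + 14·1/6 + 11·2/9
 = 40/3 + 28/3 + 7/3 + 22/9
 = 247/9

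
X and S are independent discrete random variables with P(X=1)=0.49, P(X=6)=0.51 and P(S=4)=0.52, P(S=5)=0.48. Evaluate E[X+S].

8.03

E[X+S] = Σ_x Σ_s (x+s) · P(X=x)P(S=s)
 = 5·0.2548 + 6·0.2352 + 10·0.2652 + 11·0.2448
 = 1.274 + 1.4112 + 2.652 + 2.6928
 = 8.03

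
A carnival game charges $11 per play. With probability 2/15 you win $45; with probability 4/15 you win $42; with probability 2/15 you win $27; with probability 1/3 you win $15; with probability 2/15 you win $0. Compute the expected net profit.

E[payout] = 45·2/15 + 42·4/15 + 27·2/15 + 15·1/3 + 0·2/15
 = 6 + 56/5 + 18/5 + 5 + 0
 = 129/5
Net = 129/5 - 11 = 74/5

14.8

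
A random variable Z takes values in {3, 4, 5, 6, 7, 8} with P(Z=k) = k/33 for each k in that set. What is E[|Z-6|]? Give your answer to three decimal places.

1.364

E[|Z-6|] = Σ |z-6|·P(Z=z)
 = 3·1/11 + 2·4/33 + 1·5/33 + 0·2/11 + 1·7/33 + 2·8/33
 = 3/11 + 8/33 + 5/33 + 0 + 7/33 + 16/33
 = 15/11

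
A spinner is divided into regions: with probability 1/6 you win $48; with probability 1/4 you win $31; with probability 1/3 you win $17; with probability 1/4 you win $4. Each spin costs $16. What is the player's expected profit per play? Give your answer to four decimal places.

6.4167

E[payout] = 48·1/6 + 31·1/4 + 17·1/3 + 4·1/4
 = 8 + 31/4 + 17/3 + 1
 = 269/12
Net = 269/12 - 16 = 77/12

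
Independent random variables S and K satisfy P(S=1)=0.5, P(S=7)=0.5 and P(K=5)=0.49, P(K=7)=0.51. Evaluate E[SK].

24.08

E[SK] = Σ_s Σ_k sk · P(S=s)P(K=k)
 = 5·0.245 + 7·0.255 + 35·0.245 + 49·0.255
 = 1.225 + 1.785 + 8.575 + 12.495
 = 24.08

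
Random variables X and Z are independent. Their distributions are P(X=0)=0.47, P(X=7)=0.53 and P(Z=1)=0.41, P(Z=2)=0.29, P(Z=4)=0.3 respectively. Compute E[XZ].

E[XZ] = Σ_x Σ_z xz · P(X=x)P(Z=z)
 = 0·0.1927 + 0·0.1363 + 0·0.141 + 7·0.2173 + 14·0.1537 + 28·0.159
 = 0 + 0 + 0 + 1.5211 + 2.1518 + 4.452
 = 8.1249

8.1249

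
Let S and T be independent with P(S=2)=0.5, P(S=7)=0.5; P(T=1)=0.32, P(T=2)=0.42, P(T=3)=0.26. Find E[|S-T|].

E[|S-T|] = Σ_s Σ_t |s-t| · P(S=s)P(T=t)
 = 1·0.16 + 0·0.21 + 1·0.13 + 6·0.16 + 5·0.21 + 4·0.13
 = 0.16 + 0 + 0.13 + 0.96 + 1.05 + 0.52
 = 2.82

2.82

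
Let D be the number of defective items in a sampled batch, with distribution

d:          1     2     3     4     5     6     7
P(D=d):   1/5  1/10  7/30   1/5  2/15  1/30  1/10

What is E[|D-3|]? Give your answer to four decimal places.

E[|D-3|] = Σ |d-3|·P(D=d)
 = 2·1/5 + 1·1/10 + 0·7/30 + 1·1/5 + 2·2/15 + 3·1/30 + 4·1/10
 = 2/5 + 1/10 + 0 + 1/5 + 4/15 + 1/10 + 2/5
 = 22/15

1.4667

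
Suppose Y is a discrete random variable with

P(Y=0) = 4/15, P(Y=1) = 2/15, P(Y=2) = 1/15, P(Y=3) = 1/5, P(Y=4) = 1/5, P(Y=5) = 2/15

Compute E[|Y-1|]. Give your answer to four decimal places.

E[|Y-1|] = Σ |y-1|·P(Y=y)
 = 1·4/15 + 0·2/15 + 1·1/15 + 2·1/5 + 3·1/5 + 4·2/15
 = 4/15 + 0 + 1/15 + 2/5 + 3/5 + 8/15
 = 28/15

1.8667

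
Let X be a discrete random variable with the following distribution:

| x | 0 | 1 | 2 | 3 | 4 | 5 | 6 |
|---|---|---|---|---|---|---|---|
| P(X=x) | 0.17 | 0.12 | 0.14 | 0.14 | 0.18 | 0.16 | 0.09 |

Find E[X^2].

12.06

E[X^2] = Σ x^2·P(X=x)
 = 0·0.17 + 1·0.12 + 4·0.14 + 9·0.14 + 16·0.18 + 25·0.16 + 36·0.09
 = 0 + 0.12 + 0.56 + 1.26 + 2.88 + 4 + 3.24
 = 12.06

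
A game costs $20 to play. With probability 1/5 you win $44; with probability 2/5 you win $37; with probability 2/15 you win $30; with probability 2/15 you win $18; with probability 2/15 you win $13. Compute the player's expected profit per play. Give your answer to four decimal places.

E[payout] = 44·1/5 + 37·2/5 + 30·2/15 + 18·2/15 + 13·2/15
 = 44/5 + 74/5 + 4 + 12/5 + 26/15
 = 476/15
Net = 476/15 - 20 = 176/15

11.7333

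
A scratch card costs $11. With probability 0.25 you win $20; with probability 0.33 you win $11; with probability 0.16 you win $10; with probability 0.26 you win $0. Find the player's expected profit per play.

E[payout] = 20·0.25 + 11·0.33 + 10·0.16 + 0·0.26
 = 5 + 3.63 + 1.6 + 0
 = 10.23
Net = 10.23 - 11 = -0.77

-0.77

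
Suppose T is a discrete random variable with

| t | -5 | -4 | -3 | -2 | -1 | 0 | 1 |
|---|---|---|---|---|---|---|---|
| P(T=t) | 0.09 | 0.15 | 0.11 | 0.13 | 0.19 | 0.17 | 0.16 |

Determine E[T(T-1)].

8.18

E[T(T-1)] = Σ t(t-1)·P(T=t)
 = 30·0.09 + 20·0.15 + 12·0.11 + 6·0.13 + 2·0.19 + 0·0.17 + 0·0.16
 = 2.7 + 3 + 1.32 + 0.78 + 0.38 + 0 + 0
 = 8.18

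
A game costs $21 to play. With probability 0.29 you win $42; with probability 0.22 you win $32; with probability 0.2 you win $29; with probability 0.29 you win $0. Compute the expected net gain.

4.02

E[payout] = 42·0.29 + 32·0.22 + 29·0.2 + 0·0.29
 = 12.18 + 7.04 + 5.8 + 0
 = 25.02
Net = 25.02 - 21 = 4.02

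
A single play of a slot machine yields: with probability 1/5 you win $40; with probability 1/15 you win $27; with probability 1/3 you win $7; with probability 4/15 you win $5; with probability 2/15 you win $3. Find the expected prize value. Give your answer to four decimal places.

13.8667

E[payout] = 40·1/5 + 27·1/15 + 7·1/3 + 5·4/15 + 3·2/15
 = 8 + 9/5 + 7/3 + 4/3 + 2/5
 = 208/15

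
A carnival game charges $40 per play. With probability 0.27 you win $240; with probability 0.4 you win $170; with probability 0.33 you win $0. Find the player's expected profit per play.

E[payout] = 240·0.27 + 170·0.4 + 0·0.33
 = 64.8 + 68 + 0
 = 132.8
Net = 132.8 - 40 = 92.8

92.8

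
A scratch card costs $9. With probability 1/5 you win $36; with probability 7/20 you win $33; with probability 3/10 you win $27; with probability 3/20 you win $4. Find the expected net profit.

18.45

E[payout] = 36·1/5 + 33·7/20 + 27·3/10 + 4·3/20
 = 36/5 + 231/20 + 81/10 + 3/5
 = 549/20
Net = 549/20 - 9 = 369/20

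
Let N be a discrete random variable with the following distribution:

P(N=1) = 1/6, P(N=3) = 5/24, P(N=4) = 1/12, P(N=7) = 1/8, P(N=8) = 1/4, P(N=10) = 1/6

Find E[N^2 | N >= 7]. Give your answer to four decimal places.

71.6154

P(N >= 7) = 1/8 + 1/4 + 1/6 = 13/24.
E[N^2 | N >= 7] = [49·1/8 + 64·1/4 + 100·1/6] / (13/24)
 = 931/24 / (13/24)
 = 931/13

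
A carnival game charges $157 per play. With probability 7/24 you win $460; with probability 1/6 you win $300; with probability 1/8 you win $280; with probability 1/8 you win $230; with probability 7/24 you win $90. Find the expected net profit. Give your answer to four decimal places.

117.1667

E[payout] = 460·7/24 + 300·1/6 + 280·1/8 + 230·1/8 + 90·7/24
 = 805/6 + 50 + 35 + 115/4 + 105/4
 = 1645/6
Net = 1645/6 - 157 = 703/6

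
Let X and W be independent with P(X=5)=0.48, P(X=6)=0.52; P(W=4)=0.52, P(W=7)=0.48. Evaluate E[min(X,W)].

E[min(X,W)] = Σ_x Σ_w min(x,w) · P(X=x)P(W=w)
 = 4·0.2496 + 5·0.2304 + 4·0.2704 + 6·0.2496
 = 0.9984 + 1.152 + 1.0816 + 1.4976
 = 4.7296

4.7296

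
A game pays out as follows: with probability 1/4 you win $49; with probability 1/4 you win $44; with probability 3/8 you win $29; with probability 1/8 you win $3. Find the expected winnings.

34.5

E[payout] = 49·1/4 + 44·1/4 + 29·3/8 + 3·1/8
 = 49/4 + 11 + 87/8 + 3/8
 = 69/2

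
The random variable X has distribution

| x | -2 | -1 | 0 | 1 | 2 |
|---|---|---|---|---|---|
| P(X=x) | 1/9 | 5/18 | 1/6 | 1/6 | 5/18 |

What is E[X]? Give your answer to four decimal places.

0.2222

E[X] = Σ x·P(X=x)
 = (-2)·1/9 + (-1)·5/18 + 0·1/6 + 1·1/6 + 2·5/18
 = (-2/9) + (-5/18) + 0 + 1/6 + 5/9
 = 2/9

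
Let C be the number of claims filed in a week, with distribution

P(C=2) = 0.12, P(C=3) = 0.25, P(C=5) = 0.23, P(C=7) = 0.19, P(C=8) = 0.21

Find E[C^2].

E[C^2] = Σ c^2·P(C=c)
 = 4·0.12 + 9·0.25 + 25·0.23 + 49·0.19 + 64·0.21
 = 0.48 + 2.25 + 5.75 + 9.31 + 13.44
 = 31.23

31.23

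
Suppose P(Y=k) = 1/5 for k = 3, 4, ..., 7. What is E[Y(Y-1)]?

22

E[Y(Y-1)] = Σ y(y-1)·P(Y=y)
 = 6·1/5 + 12·1/5 + 20·1/5 + 30·1/5 + 42·1/5
 = 6/5 + 12/5 + 4 + 6 + 42/5
 = 22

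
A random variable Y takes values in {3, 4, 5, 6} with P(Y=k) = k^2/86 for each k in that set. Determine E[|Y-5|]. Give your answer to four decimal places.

E[|Y-5|] = Σ |y-5|·P(Y=y)
 = 2·9/86 + 1·8/43 + 0·25/86 + 1·18/43
 = 9/43 + 8/43 + 0 + 18/43
 = 35/43

0.8140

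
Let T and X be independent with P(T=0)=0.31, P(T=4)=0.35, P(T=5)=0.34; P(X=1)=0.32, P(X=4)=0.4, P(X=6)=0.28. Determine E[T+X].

E[T+X] = Σ_t Σ_x (t+x) · P(T=t)P(X=x)
 = 1·0.0992 + 4·0.124 + 6·0.0868 + 5·0.112 + 8·0.14 + 10·0.098 + 6·0.1088 + 9·0.136 + 11·0.0952
 = 0.0992 + 0.496 + 0.5208 + 0.56 + 1.12 + 0.98 + 0.6528 + 1.224 + 1.0472
 = 6.7

6.7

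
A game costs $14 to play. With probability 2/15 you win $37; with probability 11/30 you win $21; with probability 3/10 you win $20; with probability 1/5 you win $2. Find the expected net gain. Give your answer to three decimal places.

5.033

E[payout] = 37·2/15 + 21·11/30 + 20·3/10 + 2·1/5
 = 74/15 + 77/10 + 6 + 2/5
 = 571/30
Net = 571/30 - 14 = 151/30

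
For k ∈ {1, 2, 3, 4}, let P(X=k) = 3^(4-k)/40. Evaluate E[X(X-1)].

1.2

E[X(X-1)] = Σ x(x-1)·P(X=x)
 = 0·27/40 + 2·9/40 + 6·3/40 + 12·1/40
 = 0 + 9/20 + 9/20 + 3/10
 = 6/5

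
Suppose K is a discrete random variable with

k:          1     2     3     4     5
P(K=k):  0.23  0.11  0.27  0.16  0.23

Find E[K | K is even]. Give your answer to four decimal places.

3.1852

P(K is even) = 0.11 + 0.16 = 0.27.
E[K | K is even] = [2·0.11 + 4·0.16] / 0.27
 = 0.86 / 0.27
 = 86/27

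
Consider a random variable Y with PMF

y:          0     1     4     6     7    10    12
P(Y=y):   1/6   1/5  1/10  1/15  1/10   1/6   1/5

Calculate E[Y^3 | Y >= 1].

681.08

P(Y >= 1) = 1/5 + 1/10 + 1/15 + 1/10 + 1/6 + 1/5 = 5/6.
E[Y^3 | Y >= 1] = [1·1/5 + 64·1/10 + 216·1/15 + 343·1/10 + 1000·1/6 + 1728·1/5] / (5/6)
 = 17027/30 / (5/6)
 = 17027/25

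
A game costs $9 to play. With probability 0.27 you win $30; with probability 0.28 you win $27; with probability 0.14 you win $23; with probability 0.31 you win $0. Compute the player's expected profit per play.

E[payout] = 30·0.27 + 27·0.28 + 23·0.14 + 0·0.31
 = 8.1 + 7.56 + 3.22 + 0
 = 18.88
Net = 18.88 - 9 = 9.88

9.88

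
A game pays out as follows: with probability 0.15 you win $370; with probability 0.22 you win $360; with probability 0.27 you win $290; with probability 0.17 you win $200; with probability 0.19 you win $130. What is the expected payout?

E[payout] = 370·0.15 + 360·0.22 + 290·0.27 + 200·0.17 + 130·0.19
 = 55.5 + 79.2 + 78.3 + 34 + 24.7
 = 271.7

271.7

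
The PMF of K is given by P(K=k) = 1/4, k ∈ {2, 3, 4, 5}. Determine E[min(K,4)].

E[min(K,4)] = Σ min(k,4)·P(K=k)
 = 2·1/4 + 3·1/4 + 4·1/4 + 4·1/4
 = 1/2 + 3/4 + 1 + 1
 = 13/4

3.25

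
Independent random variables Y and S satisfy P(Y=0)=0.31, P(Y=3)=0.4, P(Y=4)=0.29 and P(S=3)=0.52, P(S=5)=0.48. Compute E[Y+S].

E[Y+S] = Σ_y Σ_s (y+s) · P(Y=y)P(S=s)
 = 3·0.1612 + 5·0.1488 + 6·0.208 + 8·0.192 + 7·0.1508 + 9·0.1392
 = 0.4836 + 0.744 + 1.248 + 1.536 + 1.0556 + 1.2528
 = 6.32

6.32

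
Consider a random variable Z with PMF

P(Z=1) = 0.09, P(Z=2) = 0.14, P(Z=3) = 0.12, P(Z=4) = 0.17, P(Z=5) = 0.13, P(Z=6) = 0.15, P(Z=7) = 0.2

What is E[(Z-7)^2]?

10.86

E[(Z-7)^2] = Σ (z-7)^2·P(Z=z)
 = 36·0.09 + 25·0.14 + 16·0.12 + 9·0.17 + 4·0.13 + 1·0.15 + 0·0.2
 = 3.24 + 3.5 + 1.92 + 1.53 + 0.52 + 0.15 + 0
 = 10.86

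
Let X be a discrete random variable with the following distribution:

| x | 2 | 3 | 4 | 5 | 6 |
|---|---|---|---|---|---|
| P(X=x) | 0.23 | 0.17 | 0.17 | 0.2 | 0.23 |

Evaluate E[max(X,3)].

E[max(X,3)] = Σ max(x,3)·P(X=x)
 = 3·0.23 + 3·0.17 + 4·0.17 + 5·0.2 + 6·0.23
 = 0.69 + 0.51 + 0.68 + 1 + 1.38
 = 4.26

4.26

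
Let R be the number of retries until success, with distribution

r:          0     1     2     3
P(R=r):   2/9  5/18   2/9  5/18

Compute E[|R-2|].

E[|R-2|] = Σ |r-2|·P(R=r)
 = 2·2/9 + 1·5/18 + 0·2/9 + 1·5/18
 = 4/9 + 5/18 + 0 + 5/18
 = 1

1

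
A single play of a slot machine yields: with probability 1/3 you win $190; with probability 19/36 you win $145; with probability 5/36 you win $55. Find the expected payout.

147.5

E[payout] = 190·1/3 + 145·19/36 + 55·5/36
 = 190/3 + 2755/36 + 275/36
 = 295/2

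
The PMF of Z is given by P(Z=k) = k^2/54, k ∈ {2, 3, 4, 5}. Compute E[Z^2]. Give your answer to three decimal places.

E[Z^2] = Σ z^2·P(Z=z)
 = 4·2/27 + 9·1/6 + 16·8/27 + 25·25/54
 = 8/27 + 3/2 + 128/27 + 625/54
 = 163/9

18.111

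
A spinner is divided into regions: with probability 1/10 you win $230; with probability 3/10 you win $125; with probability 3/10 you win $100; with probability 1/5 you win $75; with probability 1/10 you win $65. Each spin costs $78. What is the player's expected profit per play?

E[payout] = 230·1/10 + 125·3/10 + 100·3/10 + 75·1/5 + 65·1/10
 = 23 + 75/2 + 30 + 15 + 13/2
 = 112
Net = 112 - 78 = 34

34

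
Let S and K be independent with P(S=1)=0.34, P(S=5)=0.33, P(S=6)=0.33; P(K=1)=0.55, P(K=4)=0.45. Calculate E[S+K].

E[S+K] = Σ_s Σ_k (s+k) · P(S=s)P(K=k)
 = 2·0.187 + 5·0.153 + 6·0.1815 + 9·0.1485 + 7·0.1815 + 10·0.1485
 = 0.374 + 0.765 + 1.089 + 1.3365 + 1.2705 + 1.485
 = 6.32

6.32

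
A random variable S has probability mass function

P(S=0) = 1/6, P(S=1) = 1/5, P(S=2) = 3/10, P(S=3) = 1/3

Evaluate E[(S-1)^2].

1.8

E[(S-1)^2] = Σ (s-1)^2·P(S=s)
 = 1·1/6 + 0·1/5 + 1·3/10 + 4·1/3
 = 1/6 + 0 + 3/10 + 4/3
 = 9/5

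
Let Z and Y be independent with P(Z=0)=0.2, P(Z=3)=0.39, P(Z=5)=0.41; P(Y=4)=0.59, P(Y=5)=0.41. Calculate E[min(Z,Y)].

E[min(Z,Y)] = Σ_z Σ_y min(z,y) · P(Z=z)P(Y=y)
 = 0·0.118 + 0·0.082 + 3·0.2301 + 3·0.1599 + 4·0.2419 + 5·0.1681
 = 0 + 0 + 0.6903 + 0.4797 + 0.9676 + 0.8405
 = 2.9781

2.9781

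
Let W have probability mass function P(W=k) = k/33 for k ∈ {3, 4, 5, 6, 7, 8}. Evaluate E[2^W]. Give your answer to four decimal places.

E[2^W] = Σ 2^w·P(W=w)
 = 8·1/11 + 16·4/33 + 32·5/33 + 64·2/11 + 128·7/33 + 256·8/33
 = 8/11 + 64/33 + 160/33 + 128/11 + 896/33 + 2048/33
 = 1192/11

108.3636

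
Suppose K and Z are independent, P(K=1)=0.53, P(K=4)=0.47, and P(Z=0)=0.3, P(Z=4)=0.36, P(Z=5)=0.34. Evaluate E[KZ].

7.5674

E[KZ] = Σ_k Σ_z kz · P(K=k)P(Z=z)
 = 0·0.159 + 4·0.1908 + 5·0.1802 + 0·0.141 + 16·0.1692 + 20·0.1598
 = 0 + 0.7632 + 0.901 + 0 + 2.7072 + 3.196
 = 7.5674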